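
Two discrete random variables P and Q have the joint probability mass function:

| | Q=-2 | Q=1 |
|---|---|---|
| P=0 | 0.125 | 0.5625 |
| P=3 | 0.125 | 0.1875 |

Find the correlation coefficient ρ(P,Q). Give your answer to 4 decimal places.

E[P] = 0.9375,  E[Q] = 0.25
E[PQ] = -0.1875
Cov(P,Q) = E[PQ] − E[P]E[Q] = -0.1875 − (0.9375)(0.25) = -0.421875
V(P) = 1.93359375,  V(Q) = 1.6875
ρ = -0.421875 / √(1.93359375·1.6875) ≈ -0.2335

-0.2335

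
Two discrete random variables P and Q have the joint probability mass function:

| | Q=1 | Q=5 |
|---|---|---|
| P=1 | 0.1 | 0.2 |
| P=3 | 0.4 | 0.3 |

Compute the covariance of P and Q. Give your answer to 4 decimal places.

-0.4000

E[P] = 2.4,  E[Q] = 3
E[PQ] = 6.8
Cov(P,Q) = E[PQ] − E[P]E[Q] = 6.8 − (2.4)(3) = -0.4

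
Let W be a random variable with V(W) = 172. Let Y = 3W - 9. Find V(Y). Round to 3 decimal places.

1548.000

V(3W - 9) = (3)²·V(W) = 9·172 = 1548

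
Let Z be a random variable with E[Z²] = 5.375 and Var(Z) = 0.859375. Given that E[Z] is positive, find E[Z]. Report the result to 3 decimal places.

2.125

(E[Z])² = E[Z²] − Var(Z) = 5.375 − 0.859375 = 4.515625
E[Z] = √4.515625 = 2.125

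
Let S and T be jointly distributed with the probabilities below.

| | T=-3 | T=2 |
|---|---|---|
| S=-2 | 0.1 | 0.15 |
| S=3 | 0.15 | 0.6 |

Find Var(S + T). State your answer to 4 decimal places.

E[S] = 1.75,  E[T] = 0.75,  E[ST] = 2.25
Var(S) = 7.75 − (1.75)² = 4.6875;  Var(T) = 5.25 − (0.75)² = 4.6875
Cov(S,T) = 2.25 − (1.75)(0.75) = 0.9375
Var(S + T) = (1)²·4.6875 + (1)²·4.6875 + 2·(1)·(1)·0.9375 = 11.25

11.2500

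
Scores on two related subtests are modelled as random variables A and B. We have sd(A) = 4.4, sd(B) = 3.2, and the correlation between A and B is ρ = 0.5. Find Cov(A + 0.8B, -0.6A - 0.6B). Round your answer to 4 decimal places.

V(A) = (4.4)² = 19.36;  V(B) = (3.2)² = 10.24
Cov(A,B) = ρ·sd(A)·sd(B) = 0.5·4.4·3.2 = 7.04
Cov(A + 0.8B, -0.6A - 0.6B) = (1)(-0.6)V(A) + (0.8)(-0.6)V(B) + [(1)(-0.6) + (0.8)(-0.6)]Cov(A,B)
= -0.6·19.36 + -0.48·10.24 + -1.08·7.04 = -24.1344

-24.1344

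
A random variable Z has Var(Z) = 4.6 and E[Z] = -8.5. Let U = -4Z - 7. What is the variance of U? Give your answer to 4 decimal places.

73.6000

Var(-4Z - 7) = (-4)²·Var(Z) = 16·4.6 = 73.6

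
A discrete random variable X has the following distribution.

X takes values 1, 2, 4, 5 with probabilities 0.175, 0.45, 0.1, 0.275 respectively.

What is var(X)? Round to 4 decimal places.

E[X] = (1)(0.175) + (2)(0.45) + (4)(0.1) + (5)(0.275) = 2.85
E[X²] = (1)²(0.175) + (2)²(0.45) + (4)²(0.1) + (5)²(0.275) = 10.45
var(X) = E[X²] − (E[X])² = 10.45 − (2.85)² = 2.3275

2.3275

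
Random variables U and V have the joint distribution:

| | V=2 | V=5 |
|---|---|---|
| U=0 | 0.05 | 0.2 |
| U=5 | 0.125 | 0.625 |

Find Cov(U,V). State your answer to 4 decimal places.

E[U] = 3.75,  E[V] = 4.475
E[UV] = 16.875
Cov(U,V) = E[UV] − E[U]E[V] = 16.875 − (3.75)(4.475) = 0.09375

0.0938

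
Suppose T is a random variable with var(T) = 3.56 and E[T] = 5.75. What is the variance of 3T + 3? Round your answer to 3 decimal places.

32.040

var(3T + 3) = (3)²·var(T) = 9·3.56 = 32.04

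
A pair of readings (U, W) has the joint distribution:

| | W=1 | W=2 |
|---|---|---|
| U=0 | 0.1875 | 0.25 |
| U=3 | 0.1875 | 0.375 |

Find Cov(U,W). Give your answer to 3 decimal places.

0.070

E[U] = 1.6875,  E[W] = 1.625
E[UW] = 2.8125
Cov(U,W) = E[UW] − E[U]E[W] = 2.8125 − (1.6875)(1.625) = 0.0703125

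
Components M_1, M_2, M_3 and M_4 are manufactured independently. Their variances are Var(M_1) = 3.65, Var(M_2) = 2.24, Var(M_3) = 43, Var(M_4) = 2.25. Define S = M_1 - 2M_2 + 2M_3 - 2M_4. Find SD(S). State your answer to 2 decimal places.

13.91

By independence, Var(S) = (1)²Var(M_1) + (-2)²Var(M_2) + (2)²Var(M_3) + (-2)²Var(M_4)
= (1)²·3.65 + (-2)²·2.24 + (2)²·43 + (-2)²·2.25 = 193.61
SD(S) = √193.61 ≈ 13.91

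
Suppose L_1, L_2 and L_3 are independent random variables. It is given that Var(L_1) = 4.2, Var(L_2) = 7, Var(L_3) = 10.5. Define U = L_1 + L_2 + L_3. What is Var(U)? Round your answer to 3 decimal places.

By independence, Var(U) = (1)²Var(L_1) + (1)²Var(L_2) + (1)²Var(L_3)
= (1)²·4.2 + (1)²·7 + (1)²·10.5 = 21.7

21.700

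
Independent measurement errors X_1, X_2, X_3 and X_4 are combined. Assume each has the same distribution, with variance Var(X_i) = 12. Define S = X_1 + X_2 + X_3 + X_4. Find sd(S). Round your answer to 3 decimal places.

By independence, Var(S) = (1)²Var(X_1) + (1)²Var(X_2) + (1)²Var(X_3) + (1)²Var(X_4)
= (1)²·12 + (1)²·12 + (1)²·12 + (1)²·12 = 48
sd(S) = √48 ≈ 6.928

6.928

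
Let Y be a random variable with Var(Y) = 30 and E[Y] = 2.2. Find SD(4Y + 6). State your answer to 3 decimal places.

Var(4Y + 6) = (4)²·30 = 480
SD(4Y + 6) = √480 ≈ 21.909

21.909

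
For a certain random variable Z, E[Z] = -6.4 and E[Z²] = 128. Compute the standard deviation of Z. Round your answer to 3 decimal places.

9.330

Var(Z) = 128 − (-6.4)² = 87.04
σ(Z) = √87.04 ≈ 9.330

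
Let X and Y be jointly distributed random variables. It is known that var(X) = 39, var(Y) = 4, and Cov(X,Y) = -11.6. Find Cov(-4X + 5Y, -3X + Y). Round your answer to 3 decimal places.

708.400

Cov(-4X + 5Y, -3X + Y) = (-4)(-3)var(X) + (5)(1)var(Y) + [(-4)(1) + (5)(-3)]Cov(X,Y)
= 12·39 + 5·4 + -19·-11.6 = 708.4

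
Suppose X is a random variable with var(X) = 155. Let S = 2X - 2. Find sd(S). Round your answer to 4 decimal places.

var(2X - 2) = (2)²·155 = 620
sd(S) = √620 ≈ 24.8998

24.8998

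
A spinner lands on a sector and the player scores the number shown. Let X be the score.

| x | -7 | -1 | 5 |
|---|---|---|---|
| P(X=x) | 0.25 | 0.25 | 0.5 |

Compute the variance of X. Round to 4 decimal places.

24.7500

E[X] = (-7)(0.25) + (-1)(0.25) + (5)(0.5) = 0.5
E[X²] = (-7)²(0.25) + (-1)²(0.25) + (5)²(0.5) = 25
V(X) = E[X²] − (E[X])² = 25 − (0.5)² = 24.75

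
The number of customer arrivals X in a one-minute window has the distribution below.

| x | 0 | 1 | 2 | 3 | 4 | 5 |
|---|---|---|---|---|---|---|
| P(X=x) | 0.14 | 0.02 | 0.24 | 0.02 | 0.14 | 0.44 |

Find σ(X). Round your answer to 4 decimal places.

E[X] = (0)(0.14) + (1)(0.02) + (2)(0.24) + (3)(0.02) + (4)(0.14) + (5)(0.44) = 3.32
E[X²] = (0)²(0.14) + (1)²(0.02) + (2)²(0.24) + (3)²(0.02) + (4)²(0.14) + (5)²(0.44) = 14.4
Var(X) = E[X²] − (E[X])² = 14.4 − (3.32)² = 3.3776
σ(X) = √3.3776 ≈ 1.8378

1.8378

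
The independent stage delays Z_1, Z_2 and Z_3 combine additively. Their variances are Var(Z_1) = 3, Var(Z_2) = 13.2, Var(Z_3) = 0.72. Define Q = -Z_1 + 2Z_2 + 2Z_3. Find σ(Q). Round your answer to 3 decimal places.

By independence, Var(Q) = (-1)²Var(Z_1) + (2)²Var(Z_2) + (2)²Var(Z_3)
= (-1)²·3 + (2)²·13.2 + (2)²·0.72 = 58.68
σ(Q) = √58.68 ≈ 7.660

7.660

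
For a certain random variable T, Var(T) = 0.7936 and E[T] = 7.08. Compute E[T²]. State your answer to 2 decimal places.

50.92

E[T²] = Var(T) + (E[T])² = 0.7936 + (7.08)² = 50.92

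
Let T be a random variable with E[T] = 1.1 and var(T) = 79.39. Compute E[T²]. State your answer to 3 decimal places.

80.600

E[T²] = var(T) + (E[T])² = 79.39 + (1.1)² = 80.6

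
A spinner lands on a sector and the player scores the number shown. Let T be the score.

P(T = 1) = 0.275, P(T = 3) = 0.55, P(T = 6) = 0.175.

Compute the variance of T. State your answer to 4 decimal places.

2.6744

E[T] = (1)(0.275) + (3)(0.55) + (6)(0.175) = 2.975
E[T²] = (1)²(0.275) + (3)²(0.55) + (6)²(0.175) = 11.525
Var(T) = E[T²] − (E[T])² = 11.525 − (2.975)² = 2.674375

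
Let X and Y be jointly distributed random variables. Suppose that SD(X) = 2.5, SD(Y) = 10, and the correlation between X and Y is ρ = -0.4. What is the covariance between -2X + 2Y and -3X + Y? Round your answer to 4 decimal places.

V(X) = (2.5)² = 6.25;  V(Y) = (10)² = 100
Cov(X,Y) = ρ·SD(X)·SD(Y) = -0.4·2.5·10 = -10
Cov(-2X + 2Y, -3X + Y) = (-2)(-3)V(X) + (2)(1)V(Y) + [(-2)(1) + (2)(-3)]Cov(X,Y)
= 6·6.25 + 2·100 + -8·-10 = 317.5

317.5000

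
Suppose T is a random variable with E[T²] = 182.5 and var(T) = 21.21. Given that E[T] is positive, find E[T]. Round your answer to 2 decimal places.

12.70

(E[T])² = E[T²] − var(T) = 182.5 − 21.21 = 161.29
E[T] = √161.29 = 12.7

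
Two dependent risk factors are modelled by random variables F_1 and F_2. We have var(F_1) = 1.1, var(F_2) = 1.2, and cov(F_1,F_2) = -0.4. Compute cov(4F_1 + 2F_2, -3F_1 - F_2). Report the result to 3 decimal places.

-11.600

cov(4F_1 + 2F_2, -3F_1 - F_2) = (4)(-3)var(F_1) + (2)(-1)var(F_2) + [(4)(-1) + (2)(-3)]cov(F_1,F_2)
= -12·1.1 + -2·1.2 + -10·-0.4 = -11.6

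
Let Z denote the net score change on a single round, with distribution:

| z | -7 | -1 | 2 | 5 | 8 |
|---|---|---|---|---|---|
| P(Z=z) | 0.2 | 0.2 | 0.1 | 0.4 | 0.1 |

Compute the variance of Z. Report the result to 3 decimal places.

24.840

E[Z] = (-7)(0.2) + (-1)(0.2) + (2)(0.1) + (5)(0.4) + (8)(0.1) = 1.4
E[Z²] = (-7)²(0.2) + (-1)²(0.2) + (2)²(0.1) + (5)²(0.4) + (8)²(0.1) = 26.8
var(Z) = E[Z²] − (E[Z])² = 26.8 − (1.4)² = 24.84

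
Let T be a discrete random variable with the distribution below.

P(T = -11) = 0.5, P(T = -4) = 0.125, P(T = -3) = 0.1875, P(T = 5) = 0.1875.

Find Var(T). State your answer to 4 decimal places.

E[T] = (-11)(0.5) + (-4)(0.125) + (-3)(0.1875) + (5)(0.1875) = -5.625
E[T²] = (-11)²(0.5) + (-4)²(0.125) + (-3)²(0.1875) + (5)²(0.1875) = 68.875
Var(T) = E[T²] − (E[T])² = 68.875 − (-5.625)² = 37.234375

37.2344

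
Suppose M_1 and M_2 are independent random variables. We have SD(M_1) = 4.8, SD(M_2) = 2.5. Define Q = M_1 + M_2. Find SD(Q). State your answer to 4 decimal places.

5.4120

var(M_1) = 23.04, var(M_2) = 6.25
By independence, var(Q) = (1)²var(M_1) + (1)²var(M_2)
= (1)²·23.04 + (1)²·6.25 = 29.29
SD(Q) = √29.29 ≈ 5.4120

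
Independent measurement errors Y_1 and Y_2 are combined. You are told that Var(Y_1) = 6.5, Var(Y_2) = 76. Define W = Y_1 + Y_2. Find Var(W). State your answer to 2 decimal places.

82.50

By independence, Var(W) = (1)²Var(Y_1) + (1)²Var(Y_2)
= (1)²·6.5 + (1)²·76 = 82.5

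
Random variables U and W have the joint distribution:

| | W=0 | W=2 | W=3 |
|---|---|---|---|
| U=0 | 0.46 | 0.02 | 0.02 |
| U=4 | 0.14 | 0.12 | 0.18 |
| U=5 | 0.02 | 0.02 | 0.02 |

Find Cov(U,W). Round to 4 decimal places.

E[U] = 2.06,  E[W] = 0.98
E[UW] = 3.62
Cov(U,W) = E[UW] − E[U]E[W] = 3.62 − (2.06)(0.98) = 1.6012

1.6012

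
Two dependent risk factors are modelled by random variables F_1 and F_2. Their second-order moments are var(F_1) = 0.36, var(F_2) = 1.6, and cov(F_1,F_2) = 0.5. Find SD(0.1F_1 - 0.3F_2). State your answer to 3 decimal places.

0.343

var(0.1F_1 - 0.3F_2) = (0.1)²·var(F_1) + (-0.3)²·var(F_2) + 2·(0.1)·(-0.3)·cov(F_1,F_2)
= 0.01·0.36 + 0.09·1.6 + -0.06·0.5 = 0.1176
SD(0.1F_1 - 0.3F_2) = √0.1176 ≈ 0.343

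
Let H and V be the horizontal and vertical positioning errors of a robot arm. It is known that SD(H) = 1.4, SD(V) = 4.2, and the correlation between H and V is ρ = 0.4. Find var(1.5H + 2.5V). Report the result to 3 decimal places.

var(H) = (1.4)² = 1.96;  var(V) = (4.2)² = 17.64
Cov(H,V) = ρ·SD(H)·SD(V) = 0.4·1.4·4.2 = 2.352
var(1.5H + 2.5V) = (1.5)²·var(H) + (2.5)²·var(V) + 2·(1.5)·(2.5)·Cov(H,V)
= 2.25·1.96 + 6.25·17.64 + 7.5·2.352 = 132.3

132.300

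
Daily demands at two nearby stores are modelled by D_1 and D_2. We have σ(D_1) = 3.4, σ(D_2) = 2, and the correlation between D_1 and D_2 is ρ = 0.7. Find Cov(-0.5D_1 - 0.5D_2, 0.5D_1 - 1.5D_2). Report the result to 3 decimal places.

V(D_1) = (3.4)² = 11.56;  V(D_2) = (2)² = 4
Cov(D_1,D_2) = ρ·σ(D_1)·σ(D_2) = 0.7·3.4·2 = 4.76
Cov(-0.5D_1 - 0.5D_2, 0.5D_1 - 1.5D_2) = (-0.5)(0.5)V(D_1) + (-0.5)(-1.5)V(D_2) + [(-0.5)(-1.5) + (-0.5)(0.5)]Cov(D_1,D_2)
= -0.25·11.56 + 0.75·4 + 0.5·4.76 = 2.49

2.490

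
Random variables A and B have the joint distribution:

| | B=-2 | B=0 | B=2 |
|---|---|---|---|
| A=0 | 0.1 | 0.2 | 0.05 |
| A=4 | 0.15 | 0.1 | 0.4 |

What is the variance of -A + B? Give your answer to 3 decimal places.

E[A] = 2.6,  E[B] = 0.4,  E[AB] = 2
V(A) = 10.4 − (2.6)² = 3.64;  V(B) = 2.8 − (0.4)² = 2.64
Cov(A,B) = 2 − (2.6)(0.4) = 0.96
V(-A + B) = (-1)²·3.64 + (1)²·2.64 + 2·(-1)·(1)·0.96 = 4.36

4.360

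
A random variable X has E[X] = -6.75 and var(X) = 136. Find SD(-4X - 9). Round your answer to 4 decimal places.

var(-4X - 9) = (-4)²·136 = 2176
SD(-4X - 9) = √2176 ≈ 46.6476

46.6476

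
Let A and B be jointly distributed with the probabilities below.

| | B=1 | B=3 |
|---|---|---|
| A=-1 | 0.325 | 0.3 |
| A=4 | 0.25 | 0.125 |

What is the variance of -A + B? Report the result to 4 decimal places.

E[A] = 0.875,  E[B] = 1.85,  E[AB] = 1.275
Var(A) = 6.625 − (0.875)² = 5.859375;  Var(B) = 4.4 − (1.85)² = 0.9775
Cov(A,B) = 1.275 − (0.875)(1.85) = -0.34375
Var(-A + B) = (-1)²·5.859375 + (1)²·0.9775 + 2·(-1)·(1)·-0.34375 = 7.524375

7.5244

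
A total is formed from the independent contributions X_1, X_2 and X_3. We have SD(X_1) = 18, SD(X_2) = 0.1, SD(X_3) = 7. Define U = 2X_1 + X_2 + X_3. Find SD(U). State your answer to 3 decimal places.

var(X_1) = 324, var(X_2) = 0.01, var(X_3) = 49
By independence, var(U) = (2)²var(X_1) + (1)²var(X_2) + (1)²var(X_3)
= (2)²·324 + (1)²·0.01 + (1)²·49 = 1345.01
SD(U) = √1345.01 ≈ 36.674

36.674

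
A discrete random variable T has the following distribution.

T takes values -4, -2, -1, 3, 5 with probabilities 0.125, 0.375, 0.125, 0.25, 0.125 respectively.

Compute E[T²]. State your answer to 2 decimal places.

E[T²] = (-4)²(0.125) + (-2)²(0.375) + (-1)²(0.125) + (3)²(0.25) + (5)²(0.125) = 9

9.00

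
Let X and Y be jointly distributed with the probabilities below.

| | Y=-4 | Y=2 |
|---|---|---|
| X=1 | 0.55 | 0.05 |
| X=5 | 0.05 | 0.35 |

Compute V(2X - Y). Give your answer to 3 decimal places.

5.760

E[X] = 2.6,  E[Y] = -1.6,  E[XY] = 0.4
V(X) = 10.6 − (2.6)² = 3.84;  V(Y) = 11.2 − (-1.6)² = 8.64
Cov(X,Y) = 0.4 − (2.6)(-1.6) = 4.56
V(2X - Y) = (2)²·3.84 + (-1)²·8.64 + 2·(2)·(-1)·4.56 = 5.76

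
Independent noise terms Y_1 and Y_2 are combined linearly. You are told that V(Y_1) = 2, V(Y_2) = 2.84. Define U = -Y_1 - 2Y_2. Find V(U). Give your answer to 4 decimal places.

By independence, V(U) = (-1)²V(Y_1) + (-2)²V(Y_2)
= (-1)²·2 + (-2)²·2.84 = 13.36

13.3600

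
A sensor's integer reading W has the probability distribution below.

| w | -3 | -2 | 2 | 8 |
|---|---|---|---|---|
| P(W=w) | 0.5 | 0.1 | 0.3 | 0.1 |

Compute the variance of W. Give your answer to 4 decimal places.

E[W] = (-3)(0.5) + (-2)(0.1) + (2)(0.3) + (8)(0.1) = -0.3
E[W²] = (-3)²(0.5) + (-2)²(0.1) + (2)²(0.3) + (8)²(0.1) = 12.5
Var(W) = E[W²] − (E[W])² = 12.5 − (-0.3)² = 12.41

12.4100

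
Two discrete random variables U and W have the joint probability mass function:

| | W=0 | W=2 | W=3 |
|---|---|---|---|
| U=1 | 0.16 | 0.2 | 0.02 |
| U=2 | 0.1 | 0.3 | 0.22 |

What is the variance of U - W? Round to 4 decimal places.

1.0500

E[U] = 1.62,  E[W] = 1.72,  E[UW] = 2.98
var(U) = 2.86 − (1.62)² = 0.2356;  var(W) = 4.16 − (1.72)² = 1.2016
cov(U,W) = 2.98 − (1.62)(1.72) = 0.1936
var(U - W) = (1)²·0.2356 + (-1)²·1.2016 + 2·(1)·(-1)·0.1936 = 1.05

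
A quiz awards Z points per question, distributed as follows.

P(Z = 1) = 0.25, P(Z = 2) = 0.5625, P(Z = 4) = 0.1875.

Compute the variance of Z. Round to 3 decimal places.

0.984

E[Z] = (1)(0.25) + (2)(0.5625) + (4)(0.1875) = 2.125
E[Z²] = (1)²(0.25) + (2)²(0.5625) + (4)²(0.1875) = 5.5
Var(Z) = E[Z²] − (E[Z])² = 5.5 − (2.125)² = 0.984375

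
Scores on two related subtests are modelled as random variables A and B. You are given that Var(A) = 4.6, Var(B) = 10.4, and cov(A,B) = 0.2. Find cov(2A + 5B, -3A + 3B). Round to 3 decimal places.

126.600

cov(2A + 5B, -3A + 3B) = (2)(-3)Var(A) + (5)(3)Var(B) + [(2)(3) + (5)(-3)]cov(A,B)
= -6·4.6 + 15·10.4 + -9·0.2 = 126.6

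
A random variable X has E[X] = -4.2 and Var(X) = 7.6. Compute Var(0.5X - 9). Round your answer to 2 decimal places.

Var(0.5X - 9) = (0.5)²·Var(X) = 0.25·7.6 = 1.9

1.90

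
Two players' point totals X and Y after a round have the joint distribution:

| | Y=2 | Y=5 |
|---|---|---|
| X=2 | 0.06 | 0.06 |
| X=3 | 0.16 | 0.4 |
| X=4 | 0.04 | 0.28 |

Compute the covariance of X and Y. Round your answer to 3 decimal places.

0.216

E[X] = 3.2,  E[Y] = 4.22
E[XY] = 13.72
Cov(X,Y) = E[XY] − E[X]E[Y] = 13.72 − (3.2)(4.22) = 0.216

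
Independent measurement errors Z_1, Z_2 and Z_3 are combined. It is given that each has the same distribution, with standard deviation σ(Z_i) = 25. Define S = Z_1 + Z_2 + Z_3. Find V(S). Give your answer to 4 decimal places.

V(Z_i) = (25)² = 625
By independence, V(S) = (1)²V(Z_1) + (1)²V(Z_2) + (1)²V(Z_3)
= (1)²·625 + (1)²·625 + (1)²·625 = 1875

1875.0000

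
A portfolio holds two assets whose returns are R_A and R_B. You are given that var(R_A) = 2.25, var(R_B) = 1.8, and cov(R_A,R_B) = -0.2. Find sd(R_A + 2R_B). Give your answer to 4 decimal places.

var(R_A + 2R_B) = (1)²·var(R_A) + (2)²·var(R_B) + 2·(1)·(2)·cov(R_A,R_B)
= 1·2.25 + 4·1.8 + 4·-0.2 = 8.65
sd(R_A + 2R_B) = √8.65 ≈ 2.9411

2.9411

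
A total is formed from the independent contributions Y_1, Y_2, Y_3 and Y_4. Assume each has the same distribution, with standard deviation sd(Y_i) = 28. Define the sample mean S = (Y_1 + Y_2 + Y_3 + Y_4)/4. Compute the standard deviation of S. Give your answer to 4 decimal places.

var(Y_i) = (28)² = 784
By independence, var(S) = (0.25)²var(Y_1) + (0.25)²var(Y_2) + (0.25)²var(Y_3) + (0.25)²var(Y_4)
= (0.25)²·784 + (0.25)²·784 + (0.25)²·784 + (0.25)²·784 = 196
sd(S) = √196 ≈ 14.0000

14.0000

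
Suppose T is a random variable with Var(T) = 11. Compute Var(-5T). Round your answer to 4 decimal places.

275.0000

Var(-5T) = (-5)²·Var(T) = 25·11 = 275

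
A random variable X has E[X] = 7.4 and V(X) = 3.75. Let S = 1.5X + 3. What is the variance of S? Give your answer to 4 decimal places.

8.4375

V(1.5X + 3) = (1.5)²·V(X) = 2.25·3.75 = 8.4375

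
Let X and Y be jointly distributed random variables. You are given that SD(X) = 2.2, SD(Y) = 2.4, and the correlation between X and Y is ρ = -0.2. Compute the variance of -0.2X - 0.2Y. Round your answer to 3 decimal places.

Var(X) = (2.2)² = 4.84;  Var(Y) = (2.4)² = 5.76
cov(X,Y) = ρ·SD(X)·SD(Y) = -0.2·2.2·2.4 = -1.056
Var(-0.2X - 0.2Y) = (-0.2)²·Var(X) + (-0.2)²·Var(Y) + 2·(-0.2)·(-0.2)·cov(X,Y)
= 0.04·4.84 + 0.04·5.76 + 0.08·-1.056 = 0.33952

0.340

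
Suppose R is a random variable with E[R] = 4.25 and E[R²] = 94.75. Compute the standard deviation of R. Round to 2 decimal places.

var(R) = 94.75 − (4.25)² = 76.6875
SD(R) = √76.6875 ≈ 8.76

8.76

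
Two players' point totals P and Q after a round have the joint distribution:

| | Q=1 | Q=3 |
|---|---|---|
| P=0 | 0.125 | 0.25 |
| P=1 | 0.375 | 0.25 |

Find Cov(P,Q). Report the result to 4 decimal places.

-0.1250

E[P] = 0.625,  E[Q] = 2
E[PQ] = 1.125
Cov(P,Q) = E[PQ] − E[P]E[Q] = 1.125 − (0.625)(2) = -0.125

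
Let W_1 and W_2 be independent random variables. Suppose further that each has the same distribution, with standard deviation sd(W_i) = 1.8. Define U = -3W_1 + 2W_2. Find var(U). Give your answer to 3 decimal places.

var(W_i) = (1.8)² = 3.24
By independence, var(U) = (-3)²var(W_1) + (2)²var(W_2)
= (-3)²·3.24 + (2)²·3.24 = 42.12

42.120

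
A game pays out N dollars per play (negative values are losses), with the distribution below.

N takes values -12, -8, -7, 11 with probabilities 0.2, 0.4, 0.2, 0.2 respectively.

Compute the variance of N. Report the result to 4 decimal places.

E[N] = (-12)(0.2) + (-8)(0.4) + (-7)(0.2) + (11)(0.2) = -4.8
E[N²] = (-12)²(0.2) + (-8)²(0.4) + (-7)²(0.2) + (11)²(0.2) = 88.4
V(N) = E[N²] − (E[N])² = 88.4 − (-4.8)² = 65.36

65.3600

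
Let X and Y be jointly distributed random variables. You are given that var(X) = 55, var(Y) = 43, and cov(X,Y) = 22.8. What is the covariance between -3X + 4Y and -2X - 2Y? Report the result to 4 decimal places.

cov(-3X + 4Y, -2X - 2Y) = (-3)(-2)var(X) + (4)(-2)var(Y) + [(-3)(-2) + (4)(-2)]cov(X,Y)
= 6·55 + -8·43 + -2·22.8 = -59.6

-59.6000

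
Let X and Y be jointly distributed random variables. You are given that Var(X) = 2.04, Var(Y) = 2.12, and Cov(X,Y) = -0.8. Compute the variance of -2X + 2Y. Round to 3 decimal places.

Var(-2X + 2Y) = (-2)²·Var(X) + (2)²·Var(Y) + 2·(-2)·(2)·Cov(X,Y)
= 4·2.04 + 4·2.12 + -8·-0.8 = 23.04

23.040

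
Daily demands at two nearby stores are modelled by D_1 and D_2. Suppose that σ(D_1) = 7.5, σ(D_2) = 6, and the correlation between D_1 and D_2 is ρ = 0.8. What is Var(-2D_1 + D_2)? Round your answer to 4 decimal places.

Var(D_1) = (7.5)² = 56.25;  Var(D_2) = (6)² = 36
cov(D_1,D_2) = ρ·σ(D_1)·σ(D_2) = 0.8·7.5·6 = 36
Var(-2D_1 + D_2) = (-2)²·Var(D_1) + (1)²·Var(D_2) + 2·(-2)·(1)·cov(D_1,D_2)
= 4·56.25 + 1·36 + -4·36 = 117

117.0000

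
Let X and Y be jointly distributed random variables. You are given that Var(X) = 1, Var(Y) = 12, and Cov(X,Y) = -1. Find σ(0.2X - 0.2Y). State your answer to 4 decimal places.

Var(0.2X - 0.2Y) = (0.2)²·Var(X) + (-0.2)²·Var(Y) + 2·(0.2)·(-0.2)·Cov(X,Y)
= 0.04·1 + 0.04·12 + -0.08·-1 = 0.6
σ(0.2X - 0.2Y) = √0.6 ≈ 0.7746

0.7746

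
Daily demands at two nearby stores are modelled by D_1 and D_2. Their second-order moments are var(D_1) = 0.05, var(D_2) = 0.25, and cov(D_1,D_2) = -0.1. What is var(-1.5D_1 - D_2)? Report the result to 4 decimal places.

var(-1.5D_1 - D_2) = (-1.5)²·var(D_1) + (-1)²·var(D_2) + 2·(-1.5)·(-1)·cov(D_1,D_2)
= 2.25·0.05 + 1·0.25 + 3·-0.1 = 0.0625

0.0625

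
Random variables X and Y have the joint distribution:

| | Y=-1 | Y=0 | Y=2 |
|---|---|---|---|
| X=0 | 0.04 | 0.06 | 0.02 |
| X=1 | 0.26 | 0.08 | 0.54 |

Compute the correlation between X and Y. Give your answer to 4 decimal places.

0.2216

E[X] = 0.88,  E[Y] = 0.82
E[XY] = 0.82
Cov(X,Y) = E[XY] − E[X]E[Y] = 0.82 − (0.88)(0.82) = 0.0984
Var(X) = 0.1056,  Var(Y) = 1.8676
ρ = 0.0984 / √(0.1056·1.8676) ≈ 0.2216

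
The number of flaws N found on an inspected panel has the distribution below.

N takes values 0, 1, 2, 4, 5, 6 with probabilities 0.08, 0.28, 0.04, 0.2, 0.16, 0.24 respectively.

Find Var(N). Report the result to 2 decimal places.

E[N] = (0)(0.08) + (1)(0.28) + (2)(0.04) + (4)(0.2) + (5)(0.16) + (6)(0.24) = 3.4
E[N²] = (0)²(0.08) + (1)²(0.28) + (2)²(0.04) + (4)²(0.2) + (5)²(0.16) + (6)²(0.24) = 16.28
Var(N) = E[N²] − (E[N])² = 16.28 − (3.4)² = 4.72

4.72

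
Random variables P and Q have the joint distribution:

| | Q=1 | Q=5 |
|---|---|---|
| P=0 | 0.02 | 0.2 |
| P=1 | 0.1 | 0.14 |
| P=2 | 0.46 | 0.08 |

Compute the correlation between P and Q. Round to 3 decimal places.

-0.636

E[P] = 1.32,  E[Q] = 2.68
E[PQ] = 2.52
Cov(P,Q) = E[PQ] − E[P]E[Q] = 2.52 − (1.32)(2.68) = -1.0176
Var(P) = 0.6576,  Var(Q) = 3.8976
ρ = -1.0176 / √(0.6576·3.8976) ≈ -0.636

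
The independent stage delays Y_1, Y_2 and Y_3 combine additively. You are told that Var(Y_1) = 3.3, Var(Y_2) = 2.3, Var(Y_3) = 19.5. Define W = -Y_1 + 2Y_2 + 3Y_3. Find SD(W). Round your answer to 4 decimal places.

By independence, Var(W) = (-1)²Var(Y_1) + (2)²Var(Y_2) + (3)²Var(Y_3)
= (-1)²·3.3 + (2)²·2.3 + (3)²·19.5 = 188
SD(W) = √188 ≈ 13.7113

13.7113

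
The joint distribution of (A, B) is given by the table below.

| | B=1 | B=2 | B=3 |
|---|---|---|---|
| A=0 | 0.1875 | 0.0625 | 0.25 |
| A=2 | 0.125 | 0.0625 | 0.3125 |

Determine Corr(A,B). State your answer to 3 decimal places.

E[A] = 1,  E[B] = 2.25
E[AB] = 2.375
Cov(A,B) = E[AB] − E[A]E[B] = 2.375 − (1)(2.25) = 0.125
Var(A) = 1,  Var(B) = 0.8125
ρ = 0.125 / √(1·0.8125) ≈ 0.139

0.139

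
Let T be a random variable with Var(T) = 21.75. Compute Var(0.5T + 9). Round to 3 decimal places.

5.438

Var(0.5T + 9) = (0.5)²·Var(T) = 0.25·21.75 = 5.4375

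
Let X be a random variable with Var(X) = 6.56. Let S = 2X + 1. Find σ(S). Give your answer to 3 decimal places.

Var(2X + 1) = (2)²·6.56 = 26.24
σ(S) = √26.24 ≈ 5.122

5.122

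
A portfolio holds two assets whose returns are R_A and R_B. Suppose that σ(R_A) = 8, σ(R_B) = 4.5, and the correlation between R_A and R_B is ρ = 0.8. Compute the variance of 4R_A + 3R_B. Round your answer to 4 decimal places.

var(R_A) = (8)² = 64;  var(R_B) = (4.5)² = 20.25
Cov(R_A,R_B) = ρ·σ(R_A)·σ(R_B) = 0.8·8·4.5 = 28.8
var(4R_A + 3R_B) = (4)²·var(R_A) + (3)²·var(R_B) + 2·(4)·(3)·Cov(R_A,R_B)
= 16·64 + 9·20.25 + 24·28.8 = 1897.45

1897.4500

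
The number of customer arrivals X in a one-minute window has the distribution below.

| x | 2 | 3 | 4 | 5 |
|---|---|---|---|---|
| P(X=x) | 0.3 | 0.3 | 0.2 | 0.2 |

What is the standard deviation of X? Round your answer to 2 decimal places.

E[X] = (2)(0.3) + (3)(0.3) + (4)(0.2) + (5)(0.2) = 3.3
E[X²] = (2)²(0.3) + (3)²(0.3) + (4)²(0.2) + (5)²(0.2) = 12.1
var(X) = E[X²] − (E[X])² = 12.1 − (3.3)² = 1.21
SD(X) = √1.21 ≈ 1.10

1.10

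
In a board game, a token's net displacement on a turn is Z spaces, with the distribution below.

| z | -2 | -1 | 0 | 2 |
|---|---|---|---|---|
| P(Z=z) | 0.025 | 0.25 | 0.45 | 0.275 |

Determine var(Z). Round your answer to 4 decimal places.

1.3875

E[Z] = (-2)(0.025) + (-1)(0.25) + (0)(0.45) + (2)(0.275) = 0.25
E[Z²] = (-2)²(0.025) + (-1)²(0.25) + (0)²(0.45) + (2)²(0.275) = 1.45
var(Z) = E[Z²] − (E[Z])² = 1.45 − (0.25)² = 1.3875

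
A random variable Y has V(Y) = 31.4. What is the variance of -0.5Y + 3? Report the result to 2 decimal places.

V(-0.5Y + 3) = (-0.5)²·V(Y) = 0.25·31.4 = 7.85

7.85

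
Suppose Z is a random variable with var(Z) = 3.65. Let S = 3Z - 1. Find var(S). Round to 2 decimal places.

32.85

var(3Z - 1) = (3)²·var(Z) = 9·3.65 = 32.85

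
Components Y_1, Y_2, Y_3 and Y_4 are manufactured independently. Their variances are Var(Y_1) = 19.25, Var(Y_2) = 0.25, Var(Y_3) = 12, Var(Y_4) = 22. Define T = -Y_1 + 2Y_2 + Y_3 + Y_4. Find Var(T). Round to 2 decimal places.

54.25

By independence, Var(T) = (-1)²Var(Y_1) + (2)²Var(Y_2) + (1)²Var(Y_3) + (1)²Var(Y_4)
= (-1)²·19.25 + (2)²·0.25 + (1)²·12 + (1)²·22 = 54.25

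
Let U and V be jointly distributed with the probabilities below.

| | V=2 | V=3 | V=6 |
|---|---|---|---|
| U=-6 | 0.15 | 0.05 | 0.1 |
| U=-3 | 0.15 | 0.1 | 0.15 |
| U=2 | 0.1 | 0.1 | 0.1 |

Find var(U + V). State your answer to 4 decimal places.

13.2875

E[U] = -2.4,  E[V] = 3.65,  E[UV] = -8.6
var(U) = 15.6 − (-2.4)² = 9.84;  var(V) = 16.45 − (3.65)² = 3.1275
Cov(U,V) = -8.6 − (-2.4)(3.65) = 0.16
var(U + V) = (1)²·9.84 + (1)²·3.1275 + 2·(1)·(1)·0.16 = 13.2875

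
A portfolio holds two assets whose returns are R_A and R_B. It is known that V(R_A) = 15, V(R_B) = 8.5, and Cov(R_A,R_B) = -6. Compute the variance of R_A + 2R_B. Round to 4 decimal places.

25.0000

V(R_A + 2R_B) = (1)²·V(R_A) + (2)²·V(R_B) + 2·(1)·(2)·Cov(R_A,R_B)
= 1·15 + 4·8.5 + 4·-6 = 25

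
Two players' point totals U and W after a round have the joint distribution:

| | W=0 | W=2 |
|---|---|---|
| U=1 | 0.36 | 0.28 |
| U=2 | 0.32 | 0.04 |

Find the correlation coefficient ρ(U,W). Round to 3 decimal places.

E[U] = 1.36,  E[W] = 0.64
E[UW] = 0.72
cov(U,W) = E[UW] − E[U]E[W] = 0.72 − (1.36)(0.64) = -0.1504
Var(U) = 0.2304,  Var(W) = 0.8704
ρ = -0.1504 / √(0.2304·0.8704) ≈ -0.336

-0.336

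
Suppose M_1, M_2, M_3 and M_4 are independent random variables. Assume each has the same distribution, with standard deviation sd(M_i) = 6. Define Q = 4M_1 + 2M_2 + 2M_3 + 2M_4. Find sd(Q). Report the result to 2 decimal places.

Var(M_i) = (6)² = 36
By independence, Var(Q) = (4)²Var(M_1) + (2)²Var(M_2) + (2)²Var(M_3) + (2)²Var(M_4)
= (4)²·36 + (2)²·36 + (2)²·36 + (2)²·36 = 1008
sd(Q) = √1008 ≈ 31.75

31.75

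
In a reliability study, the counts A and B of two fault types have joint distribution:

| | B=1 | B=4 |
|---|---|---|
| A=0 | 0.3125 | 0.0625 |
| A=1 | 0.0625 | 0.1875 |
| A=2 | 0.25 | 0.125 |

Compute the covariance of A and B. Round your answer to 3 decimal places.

0.188

E[A] = 1,  E[B] = 2.125
E[AB] = 2.3125
cov(A,B) = E[AB] − E[A]E[B] = 2.3125 − (1)(2.125) = 0.1875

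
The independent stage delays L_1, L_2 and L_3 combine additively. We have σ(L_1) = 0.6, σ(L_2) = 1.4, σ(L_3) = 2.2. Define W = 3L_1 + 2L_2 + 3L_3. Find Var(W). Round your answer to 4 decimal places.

Var(L_1) = 0.36, Var(L_2) = 1.96, Var(L_3) = 4.84
By independence, Var(W) = (3)²Var(L_1) + (2)²Var(L_2) + (3)²Var(L_3)
= (3)²·0.36 + (2)²·1.96 + (3)²·4.84 = 54.64

54.6400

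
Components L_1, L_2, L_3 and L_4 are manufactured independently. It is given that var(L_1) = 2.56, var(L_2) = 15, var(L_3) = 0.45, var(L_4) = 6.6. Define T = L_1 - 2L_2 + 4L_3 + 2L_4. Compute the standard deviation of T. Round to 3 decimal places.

9.806

By independence, var(T) = (1)²var(L_1) + (-2)²var(L_2) + (4)²var(L_3) + (2)²var(L_4)
= (1)²·2.56 + (-2)²·15 + (4)²·0.45 + (2)²·6.6 = 96.16
sd(T) = √96.16 ≈ 9.806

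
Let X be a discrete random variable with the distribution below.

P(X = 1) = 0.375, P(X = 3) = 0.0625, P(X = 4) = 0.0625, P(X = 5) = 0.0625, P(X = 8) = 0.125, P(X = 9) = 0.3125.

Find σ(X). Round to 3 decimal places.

E[X] = (1)(0.375) + (3)(0.0625) + (4)(0.0625) + (5)(0.0625) + (8)(0.125) + (9)(0.3125) = 4.9375
E[X²] = (1)²(0.375) + (3)²(0.0625) + (4)²(0.0625) + (5)²(0.0625) + (8)²(0.125) + (9)²(0.3125) = 36.8125
var(X) = E[X²] − (E[X])² = 36.8125 − (4.9375)² = 12.43359375
σ(X) = √12.43359375 ≈ 3.526

3.526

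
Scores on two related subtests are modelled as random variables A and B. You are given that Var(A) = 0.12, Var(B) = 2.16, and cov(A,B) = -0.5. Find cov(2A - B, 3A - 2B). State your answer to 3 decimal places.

8.540

cov(2A - B, 3A - 2B) = (2)(3)Var(A) + (-1)(-2)Var(B) + [(2)(-2) + (-1)(3)]cov(A,B)
= 6·0.12 + 2·2.16 + -7·-0.5 = 8.54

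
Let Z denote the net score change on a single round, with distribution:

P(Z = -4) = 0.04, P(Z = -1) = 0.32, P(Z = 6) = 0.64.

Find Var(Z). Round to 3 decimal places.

E[Z] = (-4)(0.04) + (-1)(0.32) + (6)(0.64) = 3.36
E[Z²] = (-4)²(0.04) + (-1)²(0.32) + (6)²(0.64) = 24
Var(Z) = E[Z²] − (E[Z])² = 24 − (3.36)² = 12.7104

12.710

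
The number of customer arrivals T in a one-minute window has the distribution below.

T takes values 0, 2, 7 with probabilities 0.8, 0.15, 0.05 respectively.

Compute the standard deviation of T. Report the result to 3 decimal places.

1.621

E[T] = (0)(0.8) + (2)(0.15) + (7)(0.05) = 0.65
E[T²] = (0)²(0.8) + (2)²(0.15) + (7)²(0.05) = 3.05
V(T) = E[T²] − (E[T])² = 3.05 − (0.65)² = 2.6275
SD(T) = √2.6275 ≈ 1.621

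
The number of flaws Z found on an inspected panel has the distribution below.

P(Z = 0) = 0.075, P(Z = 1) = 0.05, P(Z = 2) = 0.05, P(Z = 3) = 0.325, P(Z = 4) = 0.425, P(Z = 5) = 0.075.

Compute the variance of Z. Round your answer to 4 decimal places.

E[Z] = (0)(0.075) + (1)(0.05) + (2)(0.05) + (3)(0.325) + (4)(0.425) + (5)(0.075) = 3.2
E[Z²] = (0)²(0.075) + (1)²(0.05) + (2)²(0.05) + (3)²(0.325) + (4)²(0.425) + (5)²(0.075) = 11.85
V(Z) = E[Z²] − (E[Z])² = 11.85 − (3.2)² = 1.61

1.6100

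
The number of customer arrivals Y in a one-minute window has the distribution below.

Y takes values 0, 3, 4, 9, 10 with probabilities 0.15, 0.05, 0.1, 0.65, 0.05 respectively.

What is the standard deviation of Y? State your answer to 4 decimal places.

E[Y] = (0)(0.15) + (3)(0.05) + (4)(0.1) + (9)(0.65) + (10)(0.05) = 6.9
E[Y²] = (0)²(0.15) + (3)²(0.05) + (4)²(0.1) + (9)²(0.65) + (10)²(0.05) = 59.7
V(Y) = E[Y²] − (E[Y])² = 59.7 − (6.9)² = 12.09
SD(Y) = √12.09 ≈ 3.4771

3.4771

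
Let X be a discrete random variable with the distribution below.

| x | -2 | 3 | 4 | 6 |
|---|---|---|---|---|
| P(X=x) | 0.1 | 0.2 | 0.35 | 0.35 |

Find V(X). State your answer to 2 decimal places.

E[X] = (-2)(0.1) + (3)(0.2) + (4)(0.35) + (6)(0.35) = 3.9
E[X²] = (-2)²(0.1) + (3)²(0.2) + (4)²(0.35) + (6)²(0.35) = 20.4
V(X) = E[X²] − (E[X])² = 20.4 − (3.9)² = 5.19

5.19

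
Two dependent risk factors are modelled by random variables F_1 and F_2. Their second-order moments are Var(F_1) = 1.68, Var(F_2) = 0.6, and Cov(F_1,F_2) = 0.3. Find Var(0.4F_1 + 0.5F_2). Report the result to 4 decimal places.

Var(0.4F_1 + 0.5F_2) = (0.4)²·Var(F_1) + (0.5)²·Var(F_2) + 2·(0.4)·(0.5)·Cov(F_1,F_2)
= 0.16·1.68 + 0.25·0.6 + 0.4·0.3 = 0.5388

0.5388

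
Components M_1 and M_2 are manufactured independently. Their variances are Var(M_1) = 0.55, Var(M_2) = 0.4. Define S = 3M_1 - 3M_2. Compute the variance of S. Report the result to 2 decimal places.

By independence, Var(S) = (3)²Var(M_1) + (-3)²Var(M_2)
= (3)²·0.55 + (-3)²·0.4 = 8.55

8.55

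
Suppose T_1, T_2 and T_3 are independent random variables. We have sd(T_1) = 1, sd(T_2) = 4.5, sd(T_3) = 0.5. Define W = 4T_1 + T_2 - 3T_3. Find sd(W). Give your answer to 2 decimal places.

Var(T_1) = 1, Var(T_2) = 20.25, Var(T_3) = 0.25
By independence, Var(W) = (4)²Var(T_1) + (1)²Var(T_2) + (-3)²Var(T_3)
= (4)²·1 + (1)²·20.25 + (-3)²·0.25 = 38.5
sd(W) = √38.5 ≈ 6.20

6.20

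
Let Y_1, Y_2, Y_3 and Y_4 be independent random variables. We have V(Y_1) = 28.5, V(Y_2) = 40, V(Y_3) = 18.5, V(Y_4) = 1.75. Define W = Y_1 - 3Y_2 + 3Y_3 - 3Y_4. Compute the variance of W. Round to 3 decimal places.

By independence, V(W) = (1)²V(Y_1) + (-3)²V(Y_2) + (3)²V(Y_3) + (-3)²V(Y_4)
= (1)²·28.5 + (-3)²·40 + (3)²·18.5 + (-3)²·1.75 = 570.75

570.750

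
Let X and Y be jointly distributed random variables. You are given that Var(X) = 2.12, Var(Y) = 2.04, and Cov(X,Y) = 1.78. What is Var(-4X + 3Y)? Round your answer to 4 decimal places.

9.5600

Var(-4X + 3Y) = (-4)²·Var(X) + (3)²·Var(Y) + 2·(-4)·(3)·Cov(X,Y)
= 16·2.12 + 9·2.04 + -24·1.78 = 9.56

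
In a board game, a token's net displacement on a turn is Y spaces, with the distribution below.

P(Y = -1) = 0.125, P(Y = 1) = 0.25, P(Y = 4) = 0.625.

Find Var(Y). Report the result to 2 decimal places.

E[Y] = (-1)(0.125) + (1)(0.25) + (4)(0.625) = 2.625
E[Y²] = (-1)²(0.125) + (1)²(0.25) + (4)²(0.625) = 10.375
Var(Y) = E[Y²] − (E[Y])² = 10.375 − (2.625)² = 3.484375

3.48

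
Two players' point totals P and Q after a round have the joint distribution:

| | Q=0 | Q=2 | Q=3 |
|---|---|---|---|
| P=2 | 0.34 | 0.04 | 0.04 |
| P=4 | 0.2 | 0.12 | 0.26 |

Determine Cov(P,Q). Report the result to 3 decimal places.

0.625

E[P] = 3.16,  E[Q] = 1.22
E[PQ] = 4.48
Cov(P,Q) = E[PQ] − E[P]E[Q] = 4.48 − (3.16)(1.22) = 0.6248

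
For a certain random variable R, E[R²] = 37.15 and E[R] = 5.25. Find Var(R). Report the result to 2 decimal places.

9.59

Var(R) = 37.15 − (5.25)² = 9.5875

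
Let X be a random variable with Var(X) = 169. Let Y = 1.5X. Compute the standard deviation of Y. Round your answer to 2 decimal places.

Var(1.5X) = (1.5)²·169 = 380.25
SD(Y) = √380.25 ≈ 19.50

19.50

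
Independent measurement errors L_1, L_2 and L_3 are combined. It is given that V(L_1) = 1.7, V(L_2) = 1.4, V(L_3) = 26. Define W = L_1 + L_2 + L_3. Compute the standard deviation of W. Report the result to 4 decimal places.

5.3944

By independence, V(W) = (1)²V(L_1) + (1)²V(L_2) + (1)²V(L_3)
= (1)²·1.7 + (1)²·1.4 + (1)²·26 = 29.1
SD(W) = √29.1 ≈ 5.3944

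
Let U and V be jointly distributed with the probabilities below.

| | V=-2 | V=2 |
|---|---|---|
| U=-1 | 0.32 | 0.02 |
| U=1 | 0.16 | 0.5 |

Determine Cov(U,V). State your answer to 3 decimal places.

E[U] = 0.32,  E[V] = 0.08
E[UV] = 1.28
Cov(U,V) = E[UV] − E[U]E[V] = 1.28 − (0.32)(0.08) = 1.2544

1.254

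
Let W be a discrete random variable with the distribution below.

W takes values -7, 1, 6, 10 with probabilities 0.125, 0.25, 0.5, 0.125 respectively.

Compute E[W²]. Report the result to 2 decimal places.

36.88

E[W²] = (-7)²(0.125) + (1)²(0.25) + (6)²(0.5) + (10)²(0.125) = 36.875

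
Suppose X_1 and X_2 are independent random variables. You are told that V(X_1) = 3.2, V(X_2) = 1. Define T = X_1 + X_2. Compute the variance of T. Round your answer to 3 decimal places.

By independence, V(T) = (1)²V(X_1) + (1)²V(X_2)
= (1)²·3.2 + (1)²·1 = 4.2

4.200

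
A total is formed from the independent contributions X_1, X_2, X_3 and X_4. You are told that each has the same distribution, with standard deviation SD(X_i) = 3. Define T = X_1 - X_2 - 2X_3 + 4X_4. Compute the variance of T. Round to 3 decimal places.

198.000

Var(X_i) = (3)² = 9
By independence, Var(T) = (1)²Var(X_1) + (-1)²Var(X_2) + (-2)²Var(X_3) + (4)²Var(X_4)
= (1)²·9 + (-1)²·9 + (-2)²·9 + (4)²·9 = 198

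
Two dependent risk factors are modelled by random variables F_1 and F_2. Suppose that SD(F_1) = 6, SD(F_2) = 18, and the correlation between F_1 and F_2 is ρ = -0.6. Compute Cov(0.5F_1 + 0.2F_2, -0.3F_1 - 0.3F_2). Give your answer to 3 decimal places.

-11.232

Var(F_1) = (6)² = 36;  Var(F_2) = (18)² = 324
Cov(F_1,F_2) = ρ·SD(F_1)·SD(F_2) = -0.6·6·18 = -64.8
Cov(0.5F_1 + 0.2F_2, -0.3F_1 - 0.3F_2) = (0.5)(-0.3)Var(F_1) + (0.2)(-0.3)Var(F_2) + [(0.5)(-0.3) + (0.2)(-0.3)]Cov(F_1,F_2)
= -0.15·36 + -0.06·324 + -0.21·-64.8 = -11.232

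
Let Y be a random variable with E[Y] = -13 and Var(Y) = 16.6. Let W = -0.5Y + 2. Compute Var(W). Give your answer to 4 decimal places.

4.1500

Var(-0.5Y + 2) = (-0.5)²·Var(Y) = 0.25·16.6 = 4.15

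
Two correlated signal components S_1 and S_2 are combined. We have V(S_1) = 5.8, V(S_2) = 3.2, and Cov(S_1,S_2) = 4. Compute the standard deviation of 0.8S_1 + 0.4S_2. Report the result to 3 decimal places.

2.605

V(0.8S_1 + 0.4S_2) = (0.8)²·V(S_1) + (0.4)²·V(S_2) + 2·(0.8)·(0.4)·Cov(S_1,S_2)
= 0.64·5.8 + 0.16·3.2 + 0.64·4 = 6.784
SD(0.8S_1 + 0.4S_2) = √6.784 ≈ 2.605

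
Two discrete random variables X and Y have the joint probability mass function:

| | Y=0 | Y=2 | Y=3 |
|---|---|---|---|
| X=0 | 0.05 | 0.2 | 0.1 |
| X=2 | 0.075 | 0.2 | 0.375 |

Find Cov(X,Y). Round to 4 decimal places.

E[X] = 1.3,  E[Y] = 2.225
E[XY] = 3.05
Cov(X,Y) = E[XY] − E[X]E[Y] = 3.05 − (1.3)(2.225) = 0.1575

0.1575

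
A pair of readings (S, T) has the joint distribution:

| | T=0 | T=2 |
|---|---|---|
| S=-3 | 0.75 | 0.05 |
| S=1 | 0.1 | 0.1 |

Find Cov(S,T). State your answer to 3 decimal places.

E[S] = -2.2,  E[T] = 0.3
E[ST] = -0.1
Cov(S,T) = E[ST] − E[S]E[T] = -0.1 − (-2.2)(0.3) = 0.56

0.560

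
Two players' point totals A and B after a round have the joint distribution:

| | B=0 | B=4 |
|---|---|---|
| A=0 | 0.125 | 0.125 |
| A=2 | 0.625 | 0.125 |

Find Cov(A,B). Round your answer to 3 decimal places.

-0.500

E[A] = 1.5,  E[B] = 1
E[AB] = 1
Cov(A,B) = E[AB] − E[A]E[B] = 1 − (1.5)(1) = -0.5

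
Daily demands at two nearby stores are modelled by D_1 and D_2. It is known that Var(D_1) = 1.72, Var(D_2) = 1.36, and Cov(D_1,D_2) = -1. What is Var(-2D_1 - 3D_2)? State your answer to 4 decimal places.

Var(-2D_1 - 3D_2) = (-2)²·Var(D_1) + (-3)²·Var(D_2) + 2·(-2)·(-3)·Cov(D_1,D_2)
= 4·1.72 + 9·1.36 + 12·-1 = 7.12

7.1200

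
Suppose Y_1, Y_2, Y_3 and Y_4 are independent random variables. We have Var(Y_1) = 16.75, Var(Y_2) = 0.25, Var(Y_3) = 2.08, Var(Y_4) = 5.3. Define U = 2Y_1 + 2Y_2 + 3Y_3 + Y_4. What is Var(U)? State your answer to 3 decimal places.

92.020

By independence, Var(U) = (2)²Var(Y_1) + (2)²Var(Y_2) + (3)²Var(Y_3) + (1)²Var(Y_4)
= (2)²·16.75 + (2)²·0.25 + (3)²·2.08 + (1)²·5.3 = 92.02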